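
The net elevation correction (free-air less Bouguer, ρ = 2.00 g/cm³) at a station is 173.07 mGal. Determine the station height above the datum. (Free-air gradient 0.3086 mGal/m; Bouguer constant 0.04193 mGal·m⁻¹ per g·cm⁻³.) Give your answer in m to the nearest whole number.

Combined gradient = 0.3086 − 0.04193 × 2.00 = 0.2247400 mGal/m
h = 173.07 / 0.2247400 = 770.09 m

770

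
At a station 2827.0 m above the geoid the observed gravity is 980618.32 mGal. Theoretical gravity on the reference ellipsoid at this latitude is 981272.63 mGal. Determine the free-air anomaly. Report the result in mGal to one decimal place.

218.1

Free-air correction = 0.3086 × 2827.0 = 872.41 mGal
Free-air anomaly = 980618.32 − 981272.63 + (872.41) = 218.10 mGal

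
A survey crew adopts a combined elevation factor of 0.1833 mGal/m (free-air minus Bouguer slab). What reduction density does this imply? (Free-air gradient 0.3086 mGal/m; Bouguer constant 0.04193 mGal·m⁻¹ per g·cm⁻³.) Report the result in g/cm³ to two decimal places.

0.1833 = 0.3086 − 0.04193 × ρ
ρ = (0.3086 − 0.1833) / 0.04193 = 2.99 g/cm³

2.99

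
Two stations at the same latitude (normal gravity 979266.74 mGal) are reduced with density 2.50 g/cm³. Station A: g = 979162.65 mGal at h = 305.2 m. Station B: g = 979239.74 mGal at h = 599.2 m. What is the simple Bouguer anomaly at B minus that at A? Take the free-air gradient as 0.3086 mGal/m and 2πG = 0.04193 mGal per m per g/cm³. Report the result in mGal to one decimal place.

137.0

Δg_SB(A) = 979162.65 − 979266.74 + 0.3086×305.2 − 0.04193×2.50×305.2 = -41.90 mGal
Δg_SB(B) = 979239.74 − 979266.74 + 0.3086×599.2 − 0.04193×2.50×599.2 = 95.10 mGal
Difference = 95.10 − (-41.90) = 137.00 mGal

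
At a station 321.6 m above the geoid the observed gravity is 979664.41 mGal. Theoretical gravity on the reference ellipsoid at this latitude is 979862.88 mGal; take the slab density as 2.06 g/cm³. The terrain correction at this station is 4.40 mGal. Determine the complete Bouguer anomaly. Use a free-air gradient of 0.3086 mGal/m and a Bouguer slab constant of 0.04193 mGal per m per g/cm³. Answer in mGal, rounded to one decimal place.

Free-air correction = 0.3086 × 321.6 = 99.25 mGal
Free-air anomaly = 979664.41 − 979862.88 + (99.25) = -99.22 mGal
Bouguer slab correction = 0.04193 × 2.06 × 321.6 = 27.78 mGal
Simple Bouguer anomaly = -99.22 − (27.78) = -127.00 mGal
Complete Bouguer anomaly = -127.00 + 4.40 = -122.60 mGal

-122.6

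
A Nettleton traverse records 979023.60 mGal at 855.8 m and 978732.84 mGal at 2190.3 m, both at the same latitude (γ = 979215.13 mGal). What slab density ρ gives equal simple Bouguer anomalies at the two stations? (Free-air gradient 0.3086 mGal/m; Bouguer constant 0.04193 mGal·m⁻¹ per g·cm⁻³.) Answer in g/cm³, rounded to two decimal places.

Δg_obs = 978732.84 − 979023.60 = -290.76 mGal over Δh = 2190.3 − 855.8 = 1334.5 m
Equal Bouguer anomalies ⇒ Δg_obs + (0.3086 − 0.04193ρ)·Δh = 0
0.3086 − 0.04193ρ = −Δg_obs/Δh = 0.21788
ρ = (0.3086 − 0.21788) / 0.04193 = 2.16 g/cm³

2.16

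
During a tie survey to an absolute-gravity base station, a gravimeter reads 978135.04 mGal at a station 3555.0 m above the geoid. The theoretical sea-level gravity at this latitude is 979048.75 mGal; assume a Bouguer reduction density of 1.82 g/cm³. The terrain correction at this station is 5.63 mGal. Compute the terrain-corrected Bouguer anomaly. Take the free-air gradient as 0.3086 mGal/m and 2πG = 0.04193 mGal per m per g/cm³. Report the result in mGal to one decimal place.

Free-air correction = 0.3086 × 3555.0 = 1097.07 mGal
Free-air anomaly = 978135.04 − 979048.75 + (1097.07) = 183.36 mGal
Bouguer slab correction = 0.04193 × 1.82 × 3555.0 = 271.29 mGal
Simple Bouguer anomaly = 183.36 − (271.29) = -87.93 mGal
Complete Bouguer anomaly = -87.93 + 5.63 = -82.30 mGal

-82.3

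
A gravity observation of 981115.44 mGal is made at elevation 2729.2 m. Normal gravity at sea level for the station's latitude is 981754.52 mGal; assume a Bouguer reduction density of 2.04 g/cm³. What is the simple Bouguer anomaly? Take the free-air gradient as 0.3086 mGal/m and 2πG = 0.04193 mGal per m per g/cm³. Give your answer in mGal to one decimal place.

Free-air correction = 0.3086 × 2729.2 = 842.23 mGal
Free-air anomaly = 981115.44 − 981754.52 + (842.23) = 203.15 mGal
Bouguer slab correction = 0.04193 × 2.04 × 2729.2 = 233.45 mGal
Simple Bouguer anomaly = 203.15 − (233.45) = -30.30 mGal

-30.3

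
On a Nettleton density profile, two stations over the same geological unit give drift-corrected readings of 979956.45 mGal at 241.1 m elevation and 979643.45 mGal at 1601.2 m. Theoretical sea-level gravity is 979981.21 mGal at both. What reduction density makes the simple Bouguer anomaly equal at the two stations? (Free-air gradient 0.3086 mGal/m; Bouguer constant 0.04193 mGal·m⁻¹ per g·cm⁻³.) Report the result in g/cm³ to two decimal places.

1.87

Δg_obs = 979643.45 − 979956.45 = -313.00 mGal over Δh = 1601.2 − 241.1 = 1360.1 m
Equal Bouguer anomalies ⇒ Δg_obs + (0.3086 − 0.04193ρ)·Δh = 0
0.3086 − 0.04193ρ = −Δg_obs/Δh = 0.23013
ρ = (0.3086 − 0.23013) / 0.04193 = 1.87 g/cm³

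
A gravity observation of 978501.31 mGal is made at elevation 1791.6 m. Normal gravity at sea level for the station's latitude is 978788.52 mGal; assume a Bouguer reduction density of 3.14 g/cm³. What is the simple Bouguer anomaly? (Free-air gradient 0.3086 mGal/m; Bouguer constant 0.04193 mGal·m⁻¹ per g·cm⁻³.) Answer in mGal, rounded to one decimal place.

29.8

Free-air correction = 0.3086 × 1791.6 = 552.89 mGal
Free-air anomaly = 978501.31 − 978788.52 + (552.89) = 265.68 mGal
Bouguer slab correction = 0.04193 × 3.14 × 1791.6 = 235.88 mGal
Simple Bouguer anomaly = 265.68 − (235.88) = 29.80 mGal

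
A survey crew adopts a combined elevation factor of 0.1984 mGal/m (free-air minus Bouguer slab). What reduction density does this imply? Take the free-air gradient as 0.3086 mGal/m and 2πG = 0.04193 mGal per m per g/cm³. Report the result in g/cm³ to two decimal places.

2.63

0.1984 = 0.3086 − 0.04193 × ρ
ρ = (0.3086 − 0.1984) / 0.04193 = 2.63 g/cm³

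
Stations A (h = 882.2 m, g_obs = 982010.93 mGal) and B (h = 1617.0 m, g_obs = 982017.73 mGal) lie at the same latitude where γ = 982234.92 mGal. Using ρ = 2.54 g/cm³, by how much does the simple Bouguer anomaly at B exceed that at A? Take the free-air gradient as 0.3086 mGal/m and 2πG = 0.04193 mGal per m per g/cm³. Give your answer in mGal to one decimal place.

Δg_SB(A) = 982010.93 − 982234.92 + 0.3086×882.2 − 0.04193×2.54×882.2 = -45.70 mGal
Δg_SB(B) = 982017.73 − 982234.92 + 0.3086×1617.0 − 0.04193×2.54×1617.0 = 109.60 mGal
Difference = 109.60 − (-45.70) = 155.30 mGal

155.3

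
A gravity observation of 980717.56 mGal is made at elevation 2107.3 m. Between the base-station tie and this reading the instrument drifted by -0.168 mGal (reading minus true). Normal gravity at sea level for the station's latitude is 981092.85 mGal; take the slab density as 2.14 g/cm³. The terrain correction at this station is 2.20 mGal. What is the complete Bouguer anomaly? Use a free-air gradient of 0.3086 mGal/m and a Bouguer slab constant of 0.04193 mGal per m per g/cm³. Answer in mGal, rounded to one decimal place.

88.3

Drift-corrected reading = 980717.56 − (-0.168) = 980717.728 mGal
Free-air correction = 0.3086 × 2107.3 = 650.31 mGal
Free-air anomaly = 980717.728 − 981092.85 + (650.31) = 275.188 mGal
Bouguer slab correction = 0.04193 × 2.14 × 2107.3 = 189.09 mGal
Simple Bouguer anomaly = 275.188 − (189.09) = 86.098 mGal
Complete Bouguer anomaly = 86.098 + 2.20 = 88.298 mGal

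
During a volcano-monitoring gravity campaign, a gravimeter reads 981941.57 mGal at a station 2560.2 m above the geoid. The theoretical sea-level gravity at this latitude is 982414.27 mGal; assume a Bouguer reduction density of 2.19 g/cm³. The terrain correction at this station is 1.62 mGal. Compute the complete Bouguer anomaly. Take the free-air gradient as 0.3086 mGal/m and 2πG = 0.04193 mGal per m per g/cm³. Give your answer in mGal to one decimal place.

Free-air correction = 0.3086 × 2560.2 = 790.08 mGal
Free-air anomaly = 981941.57 − 982414.27 + (790.08) = 317.38 mGal
Bouguer slab correction = 0.04193 × 2.19 × 2560.2 = 235.09 mGal
Simple Bouguer anomaly = 317.38 − (235.09) = 82.29 mGal
Complete Bouguer anomaly = 82.29 + 1.62 = 83.91 mGal

83.9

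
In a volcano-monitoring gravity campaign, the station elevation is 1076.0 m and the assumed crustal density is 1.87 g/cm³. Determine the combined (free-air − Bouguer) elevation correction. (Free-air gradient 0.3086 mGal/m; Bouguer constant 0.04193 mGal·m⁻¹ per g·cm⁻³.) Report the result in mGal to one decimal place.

Combined gradient = 0.3086 − 0.04193 × 1.87 = 0.2301909 mGal/m
Combined elevation correction = 0.2301909 × 1076.0 = 247.7 mGal

247.7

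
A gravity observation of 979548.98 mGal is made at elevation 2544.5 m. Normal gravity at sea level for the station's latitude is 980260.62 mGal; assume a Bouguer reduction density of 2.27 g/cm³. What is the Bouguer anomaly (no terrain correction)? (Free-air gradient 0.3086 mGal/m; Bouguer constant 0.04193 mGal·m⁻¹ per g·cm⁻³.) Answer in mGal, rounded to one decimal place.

-168.6

Free-air correction = 0.3086 × 2544.5 = 785.23 mGal
Free-air anomaly = 979548.98 − 980260.62 + (785.23) = 73.59 mGal
Bouguer slab correction = 0.04193 × 2.27 × 2544.5 = 242.19 mGal
Simple Bouguer anomaly = 73.59 − (242.19) = -168.60 mGal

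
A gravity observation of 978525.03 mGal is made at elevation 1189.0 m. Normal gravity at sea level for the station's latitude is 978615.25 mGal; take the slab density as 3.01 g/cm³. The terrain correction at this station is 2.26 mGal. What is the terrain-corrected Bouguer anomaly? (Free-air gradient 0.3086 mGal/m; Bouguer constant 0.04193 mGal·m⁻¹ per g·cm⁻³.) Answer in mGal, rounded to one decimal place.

Free-air correction = 0.3086 × 1189.0 = 366.93 mGal
Free-air anomaly = 978525.03 − 978615.25 + (366.93) = 276.71 mGal
Bouguer slab correction = 0.04193 × 3.01 × 1189.0 = 150.06 mGal
Simple Bouguer anomaly = 276.71 − (150.06) = 126.65 mGal
Complete Bouguer anomaly = 126.65 + 2.26 = 128.91 mGal

128.9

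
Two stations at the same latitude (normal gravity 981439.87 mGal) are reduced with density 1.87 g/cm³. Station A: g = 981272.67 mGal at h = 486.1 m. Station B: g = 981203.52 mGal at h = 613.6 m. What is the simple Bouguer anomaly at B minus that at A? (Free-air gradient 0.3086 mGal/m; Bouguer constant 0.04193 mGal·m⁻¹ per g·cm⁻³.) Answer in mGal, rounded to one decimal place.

Δg_SB(A) = 981272.67 − 981439.87 + 0.3086×486.1 − 0.04193×1.87×486.1 = -55.30 mGal
Δg_SB(B) = 981203.52 − 981439.87 + 0.3086×613.6 − 0.04193×1.87×613.6 = -95.10 mGal
Difference = -95.10 − (-55.30) = -39.80 mGal

-39.8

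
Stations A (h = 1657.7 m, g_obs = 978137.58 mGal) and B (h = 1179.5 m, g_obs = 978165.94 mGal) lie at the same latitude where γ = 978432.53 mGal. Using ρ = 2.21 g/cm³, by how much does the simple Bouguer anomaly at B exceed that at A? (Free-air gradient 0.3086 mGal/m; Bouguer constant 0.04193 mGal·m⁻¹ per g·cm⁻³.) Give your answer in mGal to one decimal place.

Δg_SB(A) = 978137.58 − 978432.53 + 0.3086×1657.7 − 0.04193×2.21×1657.7 = 63.00 mGal
Δg_SB(B) = 978165.94 − 978432.53 + 0.3086×1179.5 − 0.04193×2.21×1179.5 = -11.90 mGal
Difference = -11.90 − (63.00) = -74.90 mGal

-74.9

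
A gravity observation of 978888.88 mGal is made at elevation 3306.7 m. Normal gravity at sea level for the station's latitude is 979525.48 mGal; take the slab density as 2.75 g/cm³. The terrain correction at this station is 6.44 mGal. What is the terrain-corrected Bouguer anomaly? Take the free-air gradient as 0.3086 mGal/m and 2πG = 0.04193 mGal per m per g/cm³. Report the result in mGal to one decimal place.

9.0

Free-air correction = 0.3086 × 3306.7 = 1020.45 mGal
Free-air anomaly = 978888.88 − 979525.48 + (1020.45) = 383.85 mGal
Bouguer slab correction = 0.04193 × 2.75 × 3306.7 = 381.29 mGal
Simple Bouguer anomaly = 383.85 − (381.29) = 2.56 mGal
Complete Bouguer anomaly = 2.56 + 6.44 = 9.00 mGal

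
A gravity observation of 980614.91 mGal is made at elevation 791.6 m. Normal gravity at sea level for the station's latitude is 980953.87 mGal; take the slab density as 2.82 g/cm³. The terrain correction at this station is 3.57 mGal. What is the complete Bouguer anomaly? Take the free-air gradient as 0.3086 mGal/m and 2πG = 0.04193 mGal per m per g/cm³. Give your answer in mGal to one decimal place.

Free-air correction = 0.3086 × 791.6 = 244.29 mGal
Free-air anomaly = 980614.91 − 980953.87 + (244.29) = -94.67 mGal
Bouguer slab correction = 0.04193 × 2.82 × 791.6 = 93.60 mGal
Simple Bouguer anomaly = -94.67 − (93.60) = -188.27 mGal
Complete Bouguer anomaly = -188.27 + 3.57 = -184.70 mGal

-184.7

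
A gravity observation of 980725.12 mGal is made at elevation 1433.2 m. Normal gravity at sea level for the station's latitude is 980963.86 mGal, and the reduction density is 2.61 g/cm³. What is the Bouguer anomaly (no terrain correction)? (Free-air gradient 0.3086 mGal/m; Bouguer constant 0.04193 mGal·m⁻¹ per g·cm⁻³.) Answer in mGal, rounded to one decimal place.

Free-air correction = 0.3086 × 1433.2 = 442.29 mGal
Free-air anomaly = 980725.12 − 980963.86 + (442.29) = 203.55 mGal
Bouguer slab correction = 0.04193 × 2.61 × 1433.2 = 156.85 mGal
Simple Bouguer anomaly = 203.55 − (156.85) = 46.70 mGal

46.7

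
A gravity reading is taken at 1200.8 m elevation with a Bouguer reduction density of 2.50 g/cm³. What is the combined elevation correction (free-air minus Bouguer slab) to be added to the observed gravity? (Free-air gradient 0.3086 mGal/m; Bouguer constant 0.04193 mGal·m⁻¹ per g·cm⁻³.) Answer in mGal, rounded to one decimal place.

244.7

Combined gradient = 0.3086 − 0.04193 × 2.50 = 0.2037750 mGal/m
Combined elevation correction = 0.2037750 × 1200.8 = 244.7 mGal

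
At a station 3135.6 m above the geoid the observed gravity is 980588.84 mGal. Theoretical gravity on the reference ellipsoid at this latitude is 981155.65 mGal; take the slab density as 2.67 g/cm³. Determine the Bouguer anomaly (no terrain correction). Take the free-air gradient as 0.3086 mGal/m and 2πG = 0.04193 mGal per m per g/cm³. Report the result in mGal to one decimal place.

Free-air correction = 0.3086 × 3135.6 = 967.65 mGal
Free-air anomaly = 980588.84 − 981155.65 + (967.65) = 400.84 mGal
Bouguer slab correction = 0.04193 × 2.67 × 3135.6 = 351.04 mGal
Simple Bouguer anomaly = 400.84 − (351.04) = 49.80 mGal

49.8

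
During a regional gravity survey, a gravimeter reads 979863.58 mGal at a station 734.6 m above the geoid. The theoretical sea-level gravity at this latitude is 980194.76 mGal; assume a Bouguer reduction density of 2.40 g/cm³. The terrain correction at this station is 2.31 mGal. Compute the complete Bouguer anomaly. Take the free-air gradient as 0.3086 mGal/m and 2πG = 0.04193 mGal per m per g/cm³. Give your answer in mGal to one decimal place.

Free-air correction = 0.3086 × 734.6 = 226.70 mGal
Free-air anomaly = 979863.58 − 980194.76 + (226.70) = -104.48 mGal
Bouguer slab correction = 0.04193 × 2.40 × 734.6 = 73.92 mGal
Simple Bouguer anomaly = -104.48 − (73.92) = -178.40 mGal
Complete Bouguer anomaly = -178.40 + 2.31 = -176.09 mGal

-176.1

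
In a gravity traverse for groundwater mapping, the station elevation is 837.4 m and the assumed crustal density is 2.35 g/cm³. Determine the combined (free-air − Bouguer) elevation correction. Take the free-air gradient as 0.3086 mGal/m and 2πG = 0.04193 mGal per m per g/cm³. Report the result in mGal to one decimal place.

Combined gradient = 0.3086 − 0.04193 × 2.35 = 0.2100645 mGal/m
Combined elevation correction = 0.2100645 × 837.4 = 175.9 mGal

175.9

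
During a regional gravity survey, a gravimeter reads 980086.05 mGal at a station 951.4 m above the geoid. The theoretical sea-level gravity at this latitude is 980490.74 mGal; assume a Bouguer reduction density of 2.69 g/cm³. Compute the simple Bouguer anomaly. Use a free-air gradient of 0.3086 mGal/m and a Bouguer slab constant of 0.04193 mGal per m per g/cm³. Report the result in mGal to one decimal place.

Free-air correction = 0.3086 × 951.4 = 293.60 mGal
Free-air anomaly = 980086.05 − 980490.74 + (293.60) = -111.09 mGal
Bouguer slab correction = 0.04193 × 2.69 × 951.4 = 107.31 mGal
Simple Bouguer anomaly = -111.09 − (107.31) = -218.40 mGal

-218.4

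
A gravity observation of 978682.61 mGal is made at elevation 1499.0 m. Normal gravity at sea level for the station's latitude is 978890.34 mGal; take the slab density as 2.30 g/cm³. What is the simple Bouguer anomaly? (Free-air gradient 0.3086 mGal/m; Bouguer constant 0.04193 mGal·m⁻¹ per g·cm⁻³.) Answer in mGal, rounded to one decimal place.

Free-air correction = 0.3086 × 1499.0 = 462.59 mGal
Free-air anomaly = 978682.61 − 978890.34 + (462.59) = 254.86 mGal
Bouguer slab correction = 0.04193 × 2.30 × 1499.0 = 144.56 mGal
Simple Bouguer anomaly = 254.86 − (144.56) = 110.30 mGal

110.3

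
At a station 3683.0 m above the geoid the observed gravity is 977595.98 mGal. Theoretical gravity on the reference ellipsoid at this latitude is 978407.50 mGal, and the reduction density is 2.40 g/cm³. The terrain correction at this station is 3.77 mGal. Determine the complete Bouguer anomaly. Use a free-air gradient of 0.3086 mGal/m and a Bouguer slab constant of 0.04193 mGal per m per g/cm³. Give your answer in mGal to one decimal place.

Free-air correction = 0.3086 × 3683.0 = 1136.57 mGal
Free-air anomaly = 977595.98 − 978407.50 + (1136.57) = 325.05 mGal
Bouguer slab correction = 0.04193 × 2.40 × 3683.0 = 370.63 mGal
Simple Bouguer anomaly = 325.05 − (370.63) = -45.58 mGal
Complete Bouguer anomaly = -45.58 + 3.77 = -41.81 mGal

-41.8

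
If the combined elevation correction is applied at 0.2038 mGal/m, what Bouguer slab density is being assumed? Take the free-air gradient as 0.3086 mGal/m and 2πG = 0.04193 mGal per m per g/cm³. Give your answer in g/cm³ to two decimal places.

0.2038 = 0.3086 − 0.04193 × ρ
ρ = (0.3086 − 0.2038) / 0.04193 = 2.50 g/cm³

2.50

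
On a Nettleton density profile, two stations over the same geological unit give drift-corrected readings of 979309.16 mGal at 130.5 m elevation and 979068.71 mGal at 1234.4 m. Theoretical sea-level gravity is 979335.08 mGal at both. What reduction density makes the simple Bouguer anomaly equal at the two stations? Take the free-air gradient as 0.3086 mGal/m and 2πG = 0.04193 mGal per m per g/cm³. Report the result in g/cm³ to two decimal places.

2.17

Δg_obs = 979068.71 − 979309.16 = -240.45 mGal over Δh = 1234.4 − 130.5 = 1103.9 m
Equal Bouguer anomalies ⇒ Δg_obs + (0.3086 − 0.04193ρ)·Δh = 0
0.3086 − 0.04193ρ = −Δg_obs/Δh = 0.21782
ρ = (0.3086 − 0.21782) / 0.04193 = 2.17 g/cm³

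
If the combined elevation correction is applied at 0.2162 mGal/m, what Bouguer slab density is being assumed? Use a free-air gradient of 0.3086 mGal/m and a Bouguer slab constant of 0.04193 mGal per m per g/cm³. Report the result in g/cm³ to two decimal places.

2.20

0.2162 = 0.3086 − 0.04193 × ρ
ρ = (0.3086 − 0.2162) / 0.04193 = 2.20 g/cm³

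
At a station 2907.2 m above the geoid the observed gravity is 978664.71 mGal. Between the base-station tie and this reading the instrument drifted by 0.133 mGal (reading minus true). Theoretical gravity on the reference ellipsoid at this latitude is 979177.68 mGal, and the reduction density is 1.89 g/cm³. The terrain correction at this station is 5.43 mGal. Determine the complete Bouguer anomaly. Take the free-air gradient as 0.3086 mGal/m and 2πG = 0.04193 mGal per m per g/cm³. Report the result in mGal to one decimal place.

Drift-corrected reading = 978664.71 − (0.133) = 978664.577 mGal
Free-air correction = 0.3086 × 2907.2 = 897.16 mGal
Free-air anomaly = 978664.577 − 979177.68 + (897.16) = 384.057 mGal
Bouguer slab correction = 0.04193 × 1.89 × 2907.2 = 230.39 mGal
Simple Bouguer anomaly = 384.057 − (230.39) = 153.667 mGal
Complete Bouguer anomaly = 153.667 + 5.43 = 159.097 mGal

159.1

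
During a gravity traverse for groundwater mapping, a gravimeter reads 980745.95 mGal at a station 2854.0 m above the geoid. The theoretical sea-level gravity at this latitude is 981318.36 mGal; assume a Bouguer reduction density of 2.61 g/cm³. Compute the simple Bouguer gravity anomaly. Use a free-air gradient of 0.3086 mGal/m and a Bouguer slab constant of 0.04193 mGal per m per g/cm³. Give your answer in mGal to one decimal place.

Free-air correction = 0.3086 × 2854.0 = 880.74 mGal
Free-air anomaly = 980745.95 − 981318.36 + (880.74) = 308.33 mGal
Bouguer slab correction = 0.04193 × 2.61 × 2854.0 = 312.33 mGal
Simple Bouguer anomaly = 308.33 − (312.33) = -4.00 mGal

-4.0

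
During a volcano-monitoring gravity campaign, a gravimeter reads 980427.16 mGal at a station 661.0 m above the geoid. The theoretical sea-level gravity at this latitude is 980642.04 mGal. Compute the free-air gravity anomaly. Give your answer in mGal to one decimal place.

-10.9

Free-air correction = 0.3086 × 661.0 = 203.98 mGal
Free-air anomaly = 980427.16 − 980642.04 + (203.98) = -10.90 mGal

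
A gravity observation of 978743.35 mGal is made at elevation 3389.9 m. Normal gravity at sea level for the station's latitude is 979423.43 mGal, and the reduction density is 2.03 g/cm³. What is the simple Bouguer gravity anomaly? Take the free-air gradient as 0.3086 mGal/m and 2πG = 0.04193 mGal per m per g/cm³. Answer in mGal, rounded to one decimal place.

77.5

Free-air correction = 0.3086 × 3389.9 = 1046.12 mGal
Free-air anomaly = 978743.35 − 979423.43 + (1046.12) = 366.04 mGal
Bouguer slab correction = 0.04193 × 2.03 × 3389.9 = 288.54 mGal
Simple Bouguer anomaly = 366.04 − (288.54) = 77.50 mGal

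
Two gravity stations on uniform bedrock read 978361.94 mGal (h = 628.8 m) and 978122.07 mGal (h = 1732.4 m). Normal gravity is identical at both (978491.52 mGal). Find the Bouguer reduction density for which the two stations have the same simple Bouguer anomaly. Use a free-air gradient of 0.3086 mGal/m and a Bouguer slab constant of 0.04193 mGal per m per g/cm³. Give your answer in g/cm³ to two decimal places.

2.18

Δg_obs = 978122.07 − 978361.94 = -239.87 mGal over Δh = 1732.4 − 628.8 = 1103.6 m
Equal Bouguer anomalies ⇒ Δg_obs + (0.3086 − 0.04193ρ)·Δh = 0
0.3086 − 0.04193ρ = −Δg_obs/Δh = 0.21735
ρ = (0.3086 − 0.21735) / 0.04193 = 2.18 g/cm³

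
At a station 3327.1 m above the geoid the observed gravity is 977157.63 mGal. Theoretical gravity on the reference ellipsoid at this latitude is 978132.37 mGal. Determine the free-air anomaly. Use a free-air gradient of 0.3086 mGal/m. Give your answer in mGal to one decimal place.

52.0

Free-air correction = 0.3086 × 3327.1 = 1026.74 mGal
Free-air anomaly = 977157.63 − 978132.37 + (1026.74) = 52.00 mGal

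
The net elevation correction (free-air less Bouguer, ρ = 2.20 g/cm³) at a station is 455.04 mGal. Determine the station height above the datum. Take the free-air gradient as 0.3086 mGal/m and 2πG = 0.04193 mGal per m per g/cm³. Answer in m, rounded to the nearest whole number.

2103

Combined gradient = 0.3086 − 0.04193 × 2.20 = 0.2163540 mGal/m
h = 455.04 / 0.2163540 = 2103.22 m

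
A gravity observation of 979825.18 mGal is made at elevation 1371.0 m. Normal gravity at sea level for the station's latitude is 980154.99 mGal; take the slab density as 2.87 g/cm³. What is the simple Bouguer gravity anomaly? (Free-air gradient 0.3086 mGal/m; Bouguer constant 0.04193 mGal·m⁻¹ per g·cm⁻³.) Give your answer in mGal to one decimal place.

-71.7

Free-air correction = 0.3086 × 1371.0 = 423.09 mGal
Free-air anomaly = 979825.18 − 980154.99 + (423.09) = 93.28 mGal
Bouguer slab correction = 0.04193 × 2.87 × 1371.0 = 164.98 mGal
Simple Bouguer anomaly = 93.28 − (164.98) = -71.70 mGal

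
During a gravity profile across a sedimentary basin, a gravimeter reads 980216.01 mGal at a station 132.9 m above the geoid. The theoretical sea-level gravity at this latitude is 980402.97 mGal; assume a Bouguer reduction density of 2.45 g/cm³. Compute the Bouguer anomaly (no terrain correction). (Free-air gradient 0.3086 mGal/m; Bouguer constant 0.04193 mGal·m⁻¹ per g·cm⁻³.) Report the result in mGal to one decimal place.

Free-air correction = 0.3086 × 132.9 = 41.01 mGal
Free-air anomaly = 980216.01 − 980402.97 + (41.01) = -145.95 mGal
Bouguer slab correction = 0.04193 × 2.45 × 132.9 = 13.65 mGal
Simple Bouguer anomaly = -145.95 − (13.65) = -159.60 mGal

-159.6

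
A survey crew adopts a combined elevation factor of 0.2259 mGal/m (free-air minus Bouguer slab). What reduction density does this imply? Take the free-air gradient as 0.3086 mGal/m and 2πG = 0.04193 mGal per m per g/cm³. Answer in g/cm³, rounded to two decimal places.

1.97

0.2259 = 0.3086 − 0.04193 × ρ
ρ = (0.3086 − 0.2259) / 0.04193 = 1.97 g/cm³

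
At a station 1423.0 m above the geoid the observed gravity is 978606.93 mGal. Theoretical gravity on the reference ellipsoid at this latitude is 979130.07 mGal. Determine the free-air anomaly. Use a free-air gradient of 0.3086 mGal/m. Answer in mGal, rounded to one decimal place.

Free-air correction = 0.3086 × 1423.0 = 439.14 mGal
Free-air anomaly = 978606.93 − 979130.07 + (439.14) = -84.00 mGal

-84.0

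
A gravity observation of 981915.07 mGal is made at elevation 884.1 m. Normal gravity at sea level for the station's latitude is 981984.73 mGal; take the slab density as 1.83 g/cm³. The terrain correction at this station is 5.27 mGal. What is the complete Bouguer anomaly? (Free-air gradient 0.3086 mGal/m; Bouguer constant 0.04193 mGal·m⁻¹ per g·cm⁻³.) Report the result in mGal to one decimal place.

140.6

Free-air correction = 0.3086 × 884.1 = 272.83 mGal
Free-air anomaly = 981915.07 − 981984.73 + (272.83) = 203.17 mGal
Bouguer slab correction = 0.04193 × 1.83 × 884.1 = 67.84 mGal
Simple Bouguer anomaly = 203.17 − (67.84) = 135.33 mGal
Complete Bouguer anomaly = 135.33 + 5.27 = 140.60 mGal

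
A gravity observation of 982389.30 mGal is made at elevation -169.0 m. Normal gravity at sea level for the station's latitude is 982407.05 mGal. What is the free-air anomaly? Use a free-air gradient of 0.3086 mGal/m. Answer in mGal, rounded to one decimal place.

Free-air correction = 0.3086 × -169.0 = -52.15 mGal
Free-air anomaly = 982389.30 − 982407.05 + (-52.15) = -69.90 mGal

-69.9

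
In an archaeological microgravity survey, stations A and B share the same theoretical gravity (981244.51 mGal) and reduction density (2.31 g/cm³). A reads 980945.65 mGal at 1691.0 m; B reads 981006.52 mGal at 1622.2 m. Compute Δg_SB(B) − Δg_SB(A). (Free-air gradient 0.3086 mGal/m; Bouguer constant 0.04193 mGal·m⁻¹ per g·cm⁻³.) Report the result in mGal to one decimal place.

46.3

Δg_SB(A) = 980945.65 − 981244.51 + 0.3086×1691.0 − 0.04193×2.31×1691.0 = 59.20 mGal
Δg_SB(B) = 981006.52 − 981244.51 + 0.3086×1622.2 − 0.04193×2.31×1622.2 = 105.50 mGal
Difference = 105.50 − (59.20) = 46.30 mGal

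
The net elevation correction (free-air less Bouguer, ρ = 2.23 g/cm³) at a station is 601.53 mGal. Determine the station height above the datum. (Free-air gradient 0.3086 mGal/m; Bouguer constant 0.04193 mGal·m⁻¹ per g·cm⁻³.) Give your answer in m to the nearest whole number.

2797

Combined gradient = 0.3086 − 0.04193 × 2.23 = 0.2150961 mGal/m
h = 601.53 / 0.2150961 = 2796.56 m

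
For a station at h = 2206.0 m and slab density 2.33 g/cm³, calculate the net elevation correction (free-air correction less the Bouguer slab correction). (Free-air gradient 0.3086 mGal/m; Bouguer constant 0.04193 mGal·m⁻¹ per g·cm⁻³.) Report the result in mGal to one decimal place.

Combined gradient = 0.3086 − 0.04193 × 2.33 = 0.2109031 mGal/m
Combined elevation correction = 0.2109031 × 2206.0 = 465.3 mGal

465.3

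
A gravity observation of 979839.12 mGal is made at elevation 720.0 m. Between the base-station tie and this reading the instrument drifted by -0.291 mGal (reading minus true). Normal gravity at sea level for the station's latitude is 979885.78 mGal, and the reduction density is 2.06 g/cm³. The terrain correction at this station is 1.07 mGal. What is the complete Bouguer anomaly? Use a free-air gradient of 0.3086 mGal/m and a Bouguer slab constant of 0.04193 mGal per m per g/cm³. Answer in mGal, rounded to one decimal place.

114.7

Drift-corrected reading = 979839.12 − (-0.291) = 979839.411 mGal
Free-air correction = 0.3086 × 720.0 = 222.19 mGal
Free-air anomaly = 979839.411 − 979885.78 + (222.19) = 175.821 mGal
Bouguer slab correction = 0.04193 × 2.06 × 720.0 = 62.19 mGal
Simple Bouguer anomaly = 175.821 − (62.19) = 113.631 mGal
Complete Bouguer anomaly = 113.631 + 1.07 = 114.701 mGal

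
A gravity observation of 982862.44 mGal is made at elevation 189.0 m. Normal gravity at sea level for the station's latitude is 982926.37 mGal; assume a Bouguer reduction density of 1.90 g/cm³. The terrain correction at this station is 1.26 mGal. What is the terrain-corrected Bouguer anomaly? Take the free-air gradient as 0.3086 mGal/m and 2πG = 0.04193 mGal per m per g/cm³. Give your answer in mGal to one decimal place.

-19.4

Free-air correction = 0.3086 × 189.0 = 58.33 mGal
Free-air anomaly = 982862.44 − 982926.37 + (58.33) = -5.60 mGal
Bouguer slab correction = 0.04193 × 1.90 × 189.0 = 15.06 mGal
Simple Bouguer anomaly = -5.60 − (15.06) = -20.66 mGal
Complete Bouguer anomaly = -20.66 + 1.26 = -19.40 mGal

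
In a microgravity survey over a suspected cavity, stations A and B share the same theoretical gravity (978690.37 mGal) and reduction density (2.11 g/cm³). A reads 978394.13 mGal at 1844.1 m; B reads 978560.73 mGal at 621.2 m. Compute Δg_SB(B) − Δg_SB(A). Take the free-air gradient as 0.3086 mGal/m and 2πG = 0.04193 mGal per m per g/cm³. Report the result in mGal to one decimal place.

-102.6

Δg_SB(A) = 978394.13 − 978690.37 + 0.3086×1844.1 − 0.04193×2.11×1844.1 = 109.70 mGal
Δg_SB(B) = 978560.73 − 978690.37 + 0.3086×621.2 − 0.04193×2.11×621.2 = 7.10 mGal
Difference = 7.10 − (109.70) = -102.60 mGal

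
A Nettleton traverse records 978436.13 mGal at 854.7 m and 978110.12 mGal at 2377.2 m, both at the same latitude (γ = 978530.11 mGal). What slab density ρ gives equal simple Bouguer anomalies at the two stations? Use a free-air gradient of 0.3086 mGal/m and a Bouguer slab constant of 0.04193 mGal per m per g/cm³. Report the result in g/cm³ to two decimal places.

Δg_obs = 978110.12 − 978436.13 = -326.01 mGal over Δh = 2377.2 − 854.7 = 1522.5 m
Equal Bouguer anomalies ⇒ Δg_obs + (0.3086 − 0.04193ρ)·Δh = 0
0.3086 − 0.04193ρ = −Δg_obs/Δh = 0.21413
ρ = (0.3086 − 0.21413) / 0.04193 = 2.25 g/cm³

2.25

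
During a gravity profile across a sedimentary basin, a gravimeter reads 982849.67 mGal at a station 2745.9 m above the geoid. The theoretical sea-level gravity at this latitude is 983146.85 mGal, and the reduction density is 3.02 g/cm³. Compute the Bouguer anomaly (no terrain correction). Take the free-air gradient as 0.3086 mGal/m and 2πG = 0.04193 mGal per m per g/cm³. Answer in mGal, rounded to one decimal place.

Free-air correction = 0.3086 × 2745.9 = 847.38 mGal
Free-air anomaly = 982849.67 − 983146.85 + (847.38) = 550.20 mGal
Bouguer slab correction = 0.04193 × 3.02 × 2745.9 = 347.71 mGal
Simple Bouguer anomaly = 550.20 − (347.71) = 202.49 mGal

202.5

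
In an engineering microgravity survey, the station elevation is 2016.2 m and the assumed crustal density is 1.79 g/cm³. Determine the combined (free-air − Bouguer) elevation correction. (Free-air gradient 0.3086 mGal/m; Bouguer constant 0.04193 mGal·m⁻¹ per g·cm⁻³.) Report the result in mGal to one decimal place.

Combined gradient = 0.3086 − 0.04193 × 1.79 = 0.2335453 mGal/m
Combined elevation correction = 0.2335453 × 2016.2 = 470.9 mGal

470.9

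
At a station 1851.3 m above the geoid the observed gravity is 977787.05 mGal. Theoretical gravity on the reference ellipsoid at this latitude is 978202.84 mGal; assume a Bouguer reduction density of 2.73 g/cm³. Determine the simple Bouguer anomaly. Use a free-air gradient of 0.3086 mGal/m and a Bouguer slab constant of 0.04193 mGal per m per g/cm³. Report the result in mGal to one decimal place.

Free-air correction = 0.3086 × 1851.3 = 571.31 mGal
Free-air anomaly = 977787.05 − 978202.84 + (571.31) = 155.52 mGal
Bouguer slab correction = 0.04193 × 2.73 × 1851.3 = 211.92 mGal
Simple Bouguer anomaly = 155.52 − (211.92) = -56.40 mGal

-56.4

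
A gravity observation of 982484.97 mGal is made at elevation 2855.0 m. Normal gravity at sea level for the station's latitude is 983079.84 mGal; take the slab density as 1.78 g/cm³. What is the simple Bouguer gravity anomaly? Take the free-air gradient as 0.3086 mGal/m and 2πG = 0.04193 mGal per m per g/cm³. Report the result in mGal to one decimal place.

Free-air correction = 0.3086 × 2855.0 = 881.05 mGal
Free-air anomaly = 982484.97 − 983079.84 + (881.05) = 286.18 mGal
Bouguer slab correction = 0.04193 × 1.78 × 2855.0 = 213.08 mGal
Simple Bouguer anomaly = 286.18 − (213.08) = 73.10 mGal

73.1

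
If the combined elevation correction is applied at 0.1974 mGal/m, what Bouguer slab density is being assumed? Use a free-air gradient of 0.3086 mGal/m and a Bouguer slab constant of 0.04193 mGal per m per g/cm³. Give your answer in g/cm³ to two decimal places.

0.1974 = 0.3086 − 0.04193 × ρ
ρ = (0.3086 − 0.1974) / 0.04193 = 2.65 g/cm³

2.65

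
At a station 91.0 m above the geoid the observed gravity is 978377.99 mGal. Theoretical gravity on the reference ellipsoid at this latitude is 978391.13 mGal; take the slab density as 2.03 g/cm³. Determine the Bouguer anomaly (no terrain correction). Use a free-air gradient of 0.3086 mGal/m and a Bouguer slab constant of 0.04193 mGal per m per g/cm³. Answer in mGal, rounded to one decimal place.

7.2

Free-air correction = 0.3086 × 91.0 = 28.08 mGal
Free-air anomaly = 978377.99 − 978391.13 + (28.08) = 14.94 mGal
Bouguer slab correction = 0.04193 × 2.03 × 91.0 = 7.75 mGal
Simple Bouguer anomaly = 14.94 − (7.75) = 7.19 mGal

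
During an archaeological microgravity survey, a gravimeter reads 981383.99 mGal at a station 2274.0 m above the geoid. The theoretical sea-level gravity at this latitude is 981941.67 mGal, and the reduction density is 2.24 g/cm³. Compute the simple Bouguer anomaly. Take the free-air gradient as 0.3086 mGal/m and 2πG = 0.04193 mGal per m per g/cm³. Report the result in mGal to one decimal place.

Free-air correction = 0.3086 × 2274.0 = 701.76 mGal
Free-air anomaly = 981383.99 − 981941.67 + (701.76) = 144.08 mGal
Bouguer slab correction = 0.04193 × 2.24 × 2274.0 = 213.58 mGal
Simple Bouguer anomaly = 144.08 − (213.58) = -69.50 mGal

-69.5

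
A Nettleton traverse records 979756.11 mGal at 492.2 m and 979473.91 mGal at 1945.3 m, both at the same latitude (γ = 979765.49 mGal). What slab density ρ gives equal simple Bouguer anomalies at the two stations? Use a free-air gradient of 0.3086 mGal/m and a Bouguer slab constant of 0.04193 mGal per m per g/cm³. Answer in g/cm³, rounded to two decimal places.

2.73

Δg_obs = 979473.91 − 979756.11 = -282.20 mGal over Δh = 1945.3 − 492.2 = 1453.1 m
Equal Bouguer anomalies ⇒ Δg_obs + (0.3086 − 0.04193ρ)·Δh = 0
0.3086 − 0.04193ρ = −Δg_obs/Δh = 0.19421
ρ = (0.3086 − 0.19421) / 0.04193 = 2.73 g/cm³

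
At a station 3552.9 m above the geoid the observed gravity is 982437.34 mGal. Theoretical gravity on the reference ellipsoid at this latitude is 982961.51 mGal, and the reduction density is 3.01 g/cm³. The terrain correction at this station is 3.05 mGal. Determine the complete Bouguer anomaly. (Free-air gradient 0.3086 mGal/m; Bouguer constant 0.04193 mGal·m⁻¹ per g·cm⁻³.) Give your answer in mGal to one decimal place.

Free-air correction = 0.3086 × 3552.9 = 1096.42 mGal
Free-air anomaly = 982437.34 − 982961.51 + (1096.42) = 572.25 mGal
Bouguer slab correction = 0.04193 × 3.01 × 3552.9 = 448.41 mGal
Simple Bouguer anomaly = 572.25 − (448.41) = 123.84 mGal
Complete Bouguer anomaly = 123.84 + 3.05 = 126.89 mGal

126.9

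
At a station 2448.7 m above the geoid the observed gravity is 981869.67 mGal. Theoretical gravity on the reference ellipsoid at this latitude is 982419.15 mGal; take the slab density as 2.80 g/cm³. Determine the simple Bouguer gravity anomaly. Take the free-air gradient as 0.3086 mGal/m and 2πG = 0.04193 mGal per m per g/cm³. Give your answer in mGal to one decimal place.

-81.3

Free-air correction = 0.3086 × 2448.7 = 755.67 mGal
Free-air anomaly = 981869.67 − 982419.15 + (755.67) = 206.19 mGal
Bouguer slab correction = 0.04193 × 2.80 × 2448.7 = 287.49 mGal
Simple Bouguer anomaly = 206.19 − (287.49) = -81.30 mGal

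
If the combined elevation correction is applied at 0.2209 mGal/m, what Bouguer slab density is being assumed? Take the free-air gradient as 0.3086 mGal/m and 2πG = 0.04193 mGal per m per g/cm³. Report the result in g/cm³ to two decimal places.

2.09

0.2209 = 0.3086 − 0.04193 × ρ
ρ = (0.3086 − 0.2209) / 0.04193 = 2.09 g/cm³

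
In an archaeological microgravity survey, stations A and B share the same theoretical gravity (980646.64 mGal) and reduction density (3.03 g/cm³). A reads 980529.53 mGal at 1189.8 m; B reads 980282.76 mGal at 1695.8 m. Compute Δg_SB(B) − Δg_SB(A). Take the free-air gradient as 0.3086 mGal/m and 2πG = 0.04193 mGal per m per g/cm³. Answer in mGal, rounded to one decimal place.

-154.9

Δg_SB(A) = 980529.53 − 980646.64 + 0.3086×1189.8 − 0.04193×3.03×1189.8 = 98.90 mGal
Δg_SB(B) = 980282.76 − 980646.64 + 0.3086×1695.8 − 0.04193×3.03×1695.8 = -56.00 mGal
Difference = -56.00 − (98.90) = -154.90 mGal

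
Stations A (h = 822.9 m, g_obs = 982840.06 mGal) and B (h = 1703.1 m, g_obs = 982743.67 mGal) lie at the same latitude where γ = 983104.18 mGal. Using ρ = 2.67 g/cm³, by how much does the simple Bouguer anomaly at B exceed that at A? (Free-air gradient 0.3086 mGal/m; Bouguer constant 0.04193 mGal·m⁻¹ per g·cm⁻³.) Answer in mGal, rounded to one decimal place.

76.7

Δg_SB(A) = 982840.06 − 983104.18 + 0.3086×822.9 − 0.04193×2.67×822.9 = -102.30 mGal
Δg_SB(B) = 982743.67 − 983104.18 + 0.3086×1703.1 − 0.04193×2.67×1703.1 = -25.60 mGal
Difference = -25.60 − (-102.30) = 76.70 mGal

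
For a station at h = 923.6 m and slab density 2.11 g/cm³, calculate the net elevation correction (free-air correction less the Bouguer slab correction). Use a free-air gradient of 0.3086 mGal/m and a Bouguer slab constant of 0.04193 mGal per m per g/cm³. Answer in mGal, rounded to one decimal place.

203.3

Combined gradient = 0.3086 − 0.04193 × 2.11 = 0.2201277 mGal/m
Combined elevation correction = 0.2201277 × 923.6 = 203.3 mGal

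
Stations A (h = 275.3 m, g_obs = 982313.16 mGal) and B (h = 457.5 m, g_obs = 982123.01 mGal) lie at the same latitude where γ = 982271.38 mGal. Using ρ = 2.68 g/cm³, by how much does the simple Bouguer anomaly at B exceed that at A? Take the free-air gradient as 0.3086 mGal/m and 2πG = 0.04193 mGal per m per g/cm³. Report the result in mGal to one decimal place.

-154.4

Δg_SB(A) = 982313.16 − 982271.38 + 0.3086×275.3 − 0.04193×2.68×275.3 = 95.80 mGal
Δg_SB(B) = 982123.01 − 982271.38 + 0.3086×457.5 − 0.04193×2.68×457.5 = -58.60 mGal
Difference = -58.60 − (95.80) = -154.40 mGal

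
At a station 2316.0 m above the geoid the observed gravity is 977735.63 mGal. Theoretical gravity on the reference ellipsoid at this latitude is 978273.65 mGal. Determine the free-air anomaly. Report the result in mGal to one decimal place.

176.7

Free-air correction = 0.3086 × 2316.0 = 714.72 mGal
Free-air anomaly = 977735.63 − 978273.65 + (714.72) = 176.70 mGal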